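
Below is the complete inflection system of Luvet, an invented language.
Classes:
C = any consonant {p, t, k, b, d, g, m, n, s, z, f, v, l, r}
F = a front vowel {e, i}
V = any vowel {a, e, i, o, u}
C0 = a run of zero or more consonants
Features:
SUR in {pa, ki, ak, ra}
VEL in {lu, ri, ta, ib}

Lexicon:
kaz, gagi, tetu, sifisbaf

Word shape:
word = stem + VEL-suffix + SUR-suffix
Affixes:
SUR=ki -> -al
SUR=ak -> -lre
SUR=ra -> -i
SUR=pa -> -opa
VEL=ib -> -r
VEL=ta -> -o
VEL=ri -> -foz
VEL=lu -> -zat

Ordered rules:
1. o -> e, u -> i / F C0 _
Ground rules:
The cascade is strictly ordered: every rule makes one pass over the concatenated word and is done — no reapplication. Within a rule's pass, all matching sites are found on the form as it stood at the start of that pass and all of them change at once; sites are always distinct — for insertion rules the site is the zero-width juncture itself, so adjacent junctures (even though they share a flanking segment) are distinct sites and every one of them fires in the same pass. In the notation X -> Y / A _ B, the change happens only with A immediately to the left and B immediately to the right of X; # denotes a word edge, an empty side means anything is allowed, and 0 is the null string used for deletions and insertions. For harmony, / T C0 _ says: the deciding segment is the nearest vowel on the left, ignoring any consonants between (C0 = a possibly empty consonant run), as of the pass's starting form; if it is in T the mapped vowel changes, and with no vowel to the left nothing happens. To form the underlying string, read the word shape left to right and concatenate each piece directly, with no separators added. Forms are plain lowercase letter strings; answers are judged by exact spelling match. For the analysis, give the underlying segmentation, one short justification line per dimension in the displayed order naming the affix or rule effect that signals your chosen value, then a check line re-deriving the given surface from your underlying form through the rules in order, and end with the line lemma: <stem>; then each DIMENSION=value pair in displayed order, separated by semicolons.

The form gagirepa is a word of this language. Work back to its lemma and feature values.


underlying: gagi-r-opa
SUR=pa - signalled by the affix -opa
VEL=ib - signalled by the affix -r
check: gagiropa -> gagirepa
lemma: gagi; SUR=pa; VEL=ib


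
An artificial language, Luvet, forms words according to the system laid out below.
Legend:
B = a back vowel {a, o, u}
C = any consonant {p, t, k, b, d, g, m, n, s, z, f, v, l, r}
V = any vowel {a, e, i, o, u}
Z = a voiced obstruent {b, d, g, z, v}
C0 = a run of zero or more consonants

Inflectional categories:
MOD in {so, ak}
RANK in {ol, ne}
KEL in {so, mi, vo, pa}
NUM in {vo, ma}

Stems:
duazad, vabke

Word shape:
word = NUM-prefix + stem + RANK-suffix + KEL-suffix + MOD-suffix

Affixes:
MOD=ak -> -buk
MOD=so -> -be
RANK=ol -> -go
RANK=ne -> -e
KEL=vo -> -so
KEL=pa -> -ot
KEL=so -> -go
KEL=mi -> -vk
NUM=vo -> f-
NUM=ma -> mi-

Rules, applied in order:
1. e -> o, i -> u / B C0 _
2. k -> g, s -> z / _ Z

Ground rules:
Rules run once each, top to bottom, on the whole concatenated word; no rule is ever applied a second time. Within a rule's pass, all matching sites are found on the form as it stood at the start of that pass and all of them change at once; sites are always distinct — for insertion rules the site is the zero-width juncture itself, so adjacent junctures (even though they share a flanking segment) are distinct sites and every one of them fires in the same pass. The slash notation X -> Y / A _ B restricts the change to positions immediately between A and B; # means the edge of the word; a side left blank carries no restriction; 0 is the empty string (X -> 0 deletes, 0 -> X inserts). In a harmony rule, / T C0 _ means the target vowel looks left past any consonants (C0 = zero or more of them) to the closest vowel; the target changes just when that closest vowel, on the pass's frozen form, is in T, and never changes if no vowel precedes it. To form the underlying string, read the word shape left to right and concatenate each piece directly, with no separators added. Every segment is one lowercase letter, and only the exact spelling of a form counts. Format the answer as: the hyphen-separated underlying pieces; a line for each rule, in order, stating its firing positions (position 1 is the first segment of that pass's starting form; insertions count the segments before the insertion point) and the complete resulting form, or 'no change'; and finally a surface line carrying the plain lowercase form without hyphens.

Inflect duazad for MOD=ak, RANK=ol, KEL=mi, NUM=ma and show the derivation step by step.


underlying: mi-duazad-go-vk-buk
1. e -> o, i -> u / B C0 _: no change
2. k -> g, s -> z / _ Z: fires at position(s) 12: miduazadgovgbuk
surface: miduazadgovgbuk


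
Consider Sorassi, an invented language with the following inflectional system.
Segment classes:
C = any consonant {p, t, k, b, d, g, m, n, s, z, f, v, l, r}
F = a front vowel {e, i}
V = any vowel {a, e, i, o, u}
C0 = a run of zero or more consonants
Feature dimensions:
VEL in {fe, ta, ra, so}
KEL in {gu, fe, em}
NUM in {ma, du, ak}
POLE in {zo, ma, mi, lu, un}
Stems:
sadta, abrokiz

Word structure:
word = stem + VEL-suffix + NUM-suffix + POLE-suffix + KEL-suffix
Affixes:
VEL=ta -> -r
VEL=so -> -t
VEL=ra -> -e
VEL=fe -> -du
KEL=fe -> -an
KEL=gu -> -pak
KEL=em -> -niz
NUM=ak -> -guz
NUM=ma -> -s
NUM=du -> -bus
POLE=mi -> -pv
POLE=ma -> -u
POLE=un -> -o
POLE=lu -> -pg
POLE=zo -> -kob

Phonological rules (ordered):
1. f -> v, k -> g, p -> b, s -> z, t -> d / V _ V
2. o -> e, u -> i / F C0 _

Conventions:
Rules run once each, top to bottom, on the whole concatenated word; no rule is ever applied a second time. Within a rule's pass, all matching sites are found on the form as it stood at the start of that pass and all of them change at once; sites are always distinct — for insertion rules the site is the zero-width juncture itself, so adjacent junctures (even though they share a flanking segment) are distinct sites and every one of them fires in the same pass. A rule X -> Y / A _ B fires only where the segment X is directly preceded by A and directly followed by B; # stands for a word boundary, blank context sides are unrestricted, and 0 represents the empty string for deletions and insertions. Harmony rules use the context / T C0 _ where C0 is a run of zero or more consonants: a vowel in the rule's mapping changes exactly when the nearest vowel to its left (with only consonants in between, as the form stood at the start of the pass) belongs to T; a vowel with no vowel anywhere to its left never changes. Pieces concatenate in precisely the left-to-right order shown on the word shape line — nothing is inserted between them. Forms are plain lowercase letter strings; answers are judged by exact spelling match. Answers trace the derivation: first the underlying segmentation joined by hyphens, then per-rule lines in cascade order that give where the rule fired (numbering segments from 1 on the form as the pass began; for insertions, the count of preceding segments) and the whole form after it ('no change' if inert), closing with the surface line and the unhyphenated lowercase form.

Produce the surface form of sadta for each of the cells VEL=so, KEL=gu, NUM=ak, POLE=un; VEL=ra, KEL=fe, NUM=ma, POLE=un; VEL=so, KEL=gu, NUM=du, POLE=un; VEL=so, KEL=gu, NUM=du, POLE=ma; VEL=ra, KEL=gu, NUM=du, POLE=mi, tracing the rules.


cell VEL=so, KEL=gu, NUM=ak, POLE=un:
underlying: sadta-t-guz-o-pak
1. f -> v, k -> g, p -> b, s -> z, t -> d / V _ V: fires at position(s) 11: sadtatguzobak
2. o -> e, u -> i / F C0 _: no change
surface: sadtatguzobak

cell VEL=ra, KEL=fe, NUM=ma, POLE=un:
underlying: sadta-e-s-o-an
1. f -> v, k -> g, p -> b, s -> z, t -> d / V _ V: fires at position(s) 7: sadtaezoan
2. o -> e, u -> i / F C0 _: fires at position(s) 8: sadtaezean
surface: sadtaezean

cell VEL=so, KEL=gu, NUM=du, POLE=un:
underlying: sadta-t-bus-o-pak
1. f -> v, k -> g, p -> b, s -> z, t -> d / V _ V: fires at position(s) 9, 11: sadtatbuzobak
2. o -> e, u -> i / F C0 _: no change
surface: sadtatbuzobak

cell VEL=so, KEL=gu, NUM=du, POLE=ma:
underlying: sadta-t-bus-u-pak
1. f -> v, k -> g, p -> b, s -> z, t -> d / V _ V: fires at position(s) 9, 11: sadtatbuzubak
2. o -> e, u -> i / F C0 _: no change
surface: sadtatbuzubak

cell VEL=ra, KEL=gu, NUM=du, POLE=mi:
underlying: sadta-e-bus-pv-pak
1. f -> v, k -> g, p -> b, s -> z, t -> d / V _ V: no change
2. o -> e, u -> i / F C0 _: fires at position(s) 8: sadtaebispvpak
surface: sadtaebispvpak


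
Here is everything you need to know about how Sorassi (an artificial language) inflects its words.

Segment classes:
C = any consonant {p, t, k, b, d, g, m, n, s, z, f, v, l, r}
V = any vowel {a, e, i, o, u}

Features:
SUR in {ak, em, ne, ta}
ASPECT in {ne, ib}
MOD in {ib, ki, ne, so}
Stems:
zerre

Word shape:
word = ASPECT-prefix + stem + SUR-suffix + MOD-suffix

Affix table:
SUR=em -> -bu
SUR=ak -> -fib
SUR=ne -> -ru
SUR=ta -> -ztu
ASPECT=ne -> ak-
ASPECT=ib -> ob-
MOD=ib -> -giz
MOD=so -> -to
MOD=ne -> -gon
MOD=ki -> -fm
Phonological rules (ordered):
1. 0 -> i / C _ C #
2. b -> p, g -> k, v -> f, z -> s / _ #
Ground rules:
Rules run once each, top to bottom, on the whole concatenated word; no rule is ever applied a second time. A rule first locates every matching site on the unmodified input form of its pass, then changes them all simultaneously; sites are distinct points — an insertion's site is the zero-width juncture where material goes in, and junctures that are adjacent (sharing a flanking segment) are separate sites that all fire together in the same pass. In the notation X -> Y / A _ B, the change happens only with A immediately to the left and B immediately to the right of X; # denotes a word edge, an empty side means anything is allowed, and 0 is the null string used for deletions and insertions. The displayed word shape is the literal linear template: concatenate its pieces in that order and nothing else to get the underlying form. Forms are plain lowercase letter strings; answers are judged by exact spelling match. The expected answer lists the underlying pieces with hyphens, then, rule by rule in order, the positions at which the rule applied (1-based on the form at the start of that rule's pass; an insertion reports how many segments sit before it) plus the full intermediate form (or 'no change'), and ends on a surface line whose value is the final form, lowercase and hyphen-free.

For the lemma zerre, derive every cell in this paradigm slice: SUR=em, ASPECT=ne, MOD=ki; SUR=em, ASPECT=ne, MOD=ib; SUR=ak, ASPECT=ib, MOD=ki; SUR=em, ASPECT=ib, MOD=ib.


cell SUR=em, ASPECT=ne, MOD=ki:
underlying: ak-zerre-bu-fm
1. 0 -> i / C _ C #: inserts after position(s) 10: akzerrebufim
2. b -> p, g -> k, v -> f, z -> s / _ #: no change
surface: akzerrebufim

cell SUR=em, ASPECT=ne, MOD=ib:
underlying: ak-zerre-bu-giz
1. 0 -> i / C _ C #: no change
2. b -> p, g -> k, v -> f, z -> s / _ #: fires at position(s) 12: akzerrebugis
surface: akzerrebugis

cell SUR=ak, ASPECT=ib, MOD=ki:
underlying: ob-zerre-fib-fm
1. 0 -> i / C _ C #: inserts after position(s) 11: obzerrefibfim
2. b -> p, g -> k, v -> f, z -> s / _ #: no change
surface: obzerrefibfim

cell SUR=em, ASPECT=ib, MOD=ib:
underlying: ob-zerre-bu-giz
1. 0 -> i / C _ C #: no change
2. b -> p, g -> k, v -> f, z -> s / _ #: fires at position(s) 12: obzerrebugis
surface: obzerrebugis


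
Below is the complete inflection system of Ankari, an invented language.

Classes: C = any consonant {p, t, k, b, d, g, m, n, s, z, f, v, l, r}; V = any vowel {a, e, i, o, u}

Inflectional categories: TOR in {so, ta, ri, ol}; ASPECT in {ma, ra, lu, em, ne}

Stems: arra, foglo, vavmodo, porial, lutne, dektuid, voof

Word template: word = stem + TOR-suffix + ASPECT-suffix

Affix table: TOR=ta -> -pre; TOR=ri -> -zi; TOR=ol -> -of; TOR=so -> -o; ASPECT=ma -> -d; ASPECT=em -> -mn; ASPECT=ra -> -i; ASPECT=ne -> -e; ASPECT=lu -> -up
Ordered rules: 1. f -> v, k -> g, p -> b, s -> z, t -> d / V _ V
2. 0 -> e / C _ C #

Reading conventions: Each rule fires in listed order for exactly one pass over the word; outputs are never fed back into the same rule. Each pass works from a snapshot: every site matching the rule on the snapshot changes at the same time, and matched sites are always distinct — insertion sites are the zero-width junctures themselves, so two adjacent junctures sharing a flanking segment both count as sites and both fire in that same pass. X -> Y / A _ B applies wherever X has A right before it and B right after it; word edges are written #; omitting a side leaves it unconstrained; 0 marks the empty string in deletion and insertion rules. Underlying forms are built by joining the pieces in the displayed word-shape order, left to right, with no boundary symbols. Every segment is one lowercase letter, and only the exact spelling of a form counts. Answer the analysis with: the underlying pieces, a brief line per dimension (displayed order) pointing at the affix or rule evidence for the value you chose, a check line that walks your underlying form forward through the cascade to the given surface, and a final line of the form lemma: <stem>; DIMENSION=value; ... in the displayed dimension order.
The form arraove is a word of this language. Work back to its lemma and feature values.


underlying: arra-of-e
TOR=ol - signalled by the affix -of
ASPECT=ne - signalled by the affix -e
check: arraofe -> arraove -> arraove
lemma: arra; TOR=ol; ASPECT=ne


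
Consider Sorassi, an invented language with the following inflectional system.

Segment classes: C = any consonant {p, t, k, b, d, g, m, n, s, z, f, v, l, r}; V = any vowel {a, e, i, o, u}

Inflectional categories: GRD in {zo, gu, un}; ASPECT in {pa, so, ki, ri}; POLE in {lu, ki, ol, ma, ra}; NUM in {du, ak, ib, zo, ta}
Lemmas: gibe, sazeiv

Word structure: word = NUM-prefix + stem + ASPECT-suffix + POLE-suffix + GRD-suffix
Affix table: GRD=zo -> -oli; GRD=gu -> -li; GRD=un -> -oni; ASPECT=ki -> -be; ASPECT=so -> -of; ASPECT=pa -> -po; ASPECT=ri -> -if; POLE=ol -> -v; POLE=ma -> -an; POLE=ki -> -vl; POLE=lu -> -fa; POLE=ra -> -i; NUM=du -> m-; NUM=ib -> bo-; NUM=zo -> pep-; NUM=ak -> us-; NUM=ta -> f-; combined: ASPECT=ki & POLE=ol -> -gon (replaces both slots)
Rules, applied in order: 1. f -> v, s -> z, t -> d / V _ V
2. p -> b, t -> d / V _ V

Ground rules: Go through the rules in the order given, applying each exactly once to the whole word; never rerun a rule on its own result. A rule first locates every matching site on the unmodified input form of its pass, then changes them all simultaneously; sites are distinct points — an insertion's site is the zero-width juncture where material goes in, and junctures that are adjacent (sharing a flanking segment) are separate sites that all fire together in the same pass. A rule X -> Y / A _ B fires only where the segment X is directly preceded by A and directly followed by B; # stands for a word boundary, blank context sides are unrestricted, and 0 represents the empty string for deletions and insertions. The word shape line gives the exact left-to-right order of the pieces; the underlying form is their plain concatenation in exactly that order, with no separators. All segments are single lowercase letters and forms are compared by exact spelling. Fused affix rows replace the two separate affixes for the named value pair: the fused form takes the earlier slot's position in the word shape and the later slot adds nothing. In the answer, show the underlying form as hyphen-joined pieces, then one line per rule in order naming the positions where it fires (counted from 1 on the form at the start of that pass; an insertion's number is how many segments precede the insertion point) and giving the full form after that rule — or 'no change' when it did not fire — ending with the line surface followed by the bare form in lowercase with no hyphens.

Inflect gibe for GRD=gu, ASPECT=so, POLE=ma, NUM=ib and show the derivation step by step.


underlying: bo-gibe-of-an-li
1. f -> v, s -> z, t -> d / V _ V: fires at position(s) 8: bogibeovanli
2. p -> b, t -> d / V _ V: no change
surface: bogibeovanli


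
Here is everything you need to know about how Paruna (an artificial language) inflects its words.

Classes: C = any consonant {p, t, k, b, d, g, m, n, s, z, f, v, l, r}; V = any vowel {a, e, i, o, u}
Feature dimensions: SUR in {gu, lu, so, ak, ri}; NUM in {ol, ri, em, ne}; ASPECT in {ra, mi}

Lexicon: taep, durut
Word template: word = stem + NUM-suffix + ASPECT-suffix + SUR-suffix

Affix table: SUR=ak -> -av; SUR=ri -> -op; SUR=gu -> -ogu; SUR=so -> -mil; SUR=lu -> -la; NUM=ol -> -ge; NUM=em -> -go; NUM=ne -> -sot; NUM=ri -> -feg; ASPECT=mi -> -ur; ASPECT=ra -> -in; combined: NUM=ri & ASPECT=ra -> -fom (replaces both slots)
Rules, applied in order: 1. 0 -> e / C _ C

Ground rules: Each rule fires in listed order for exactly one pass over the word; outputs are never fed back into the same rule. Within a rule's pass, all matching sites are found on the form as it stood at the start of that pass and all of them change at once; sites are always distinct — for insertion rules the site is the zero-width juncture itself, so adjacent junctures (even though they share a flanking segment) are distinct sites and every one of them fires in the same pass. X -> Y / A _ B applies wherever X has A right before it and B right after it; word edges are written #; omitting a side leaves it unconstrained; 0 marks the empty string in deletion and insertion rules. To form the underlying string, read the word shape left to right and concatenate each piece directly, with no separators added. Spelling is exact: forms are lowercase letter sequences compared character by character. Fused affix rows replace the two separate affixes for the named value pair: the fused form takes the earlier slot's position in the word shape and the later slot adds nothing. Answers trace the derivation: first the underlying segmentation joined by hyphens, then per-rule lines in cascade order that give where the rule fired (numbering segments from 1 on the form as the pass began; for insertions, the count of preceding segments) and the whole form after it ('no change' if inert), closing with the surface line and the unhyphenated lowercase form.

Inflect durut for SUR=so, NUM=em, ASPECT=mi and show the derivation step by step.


underlying: durut-go-ur-mil
1. 0 -> e / C _ C: inserts after position(s) 5, 9: durutegouremil
surface: durutegouremil


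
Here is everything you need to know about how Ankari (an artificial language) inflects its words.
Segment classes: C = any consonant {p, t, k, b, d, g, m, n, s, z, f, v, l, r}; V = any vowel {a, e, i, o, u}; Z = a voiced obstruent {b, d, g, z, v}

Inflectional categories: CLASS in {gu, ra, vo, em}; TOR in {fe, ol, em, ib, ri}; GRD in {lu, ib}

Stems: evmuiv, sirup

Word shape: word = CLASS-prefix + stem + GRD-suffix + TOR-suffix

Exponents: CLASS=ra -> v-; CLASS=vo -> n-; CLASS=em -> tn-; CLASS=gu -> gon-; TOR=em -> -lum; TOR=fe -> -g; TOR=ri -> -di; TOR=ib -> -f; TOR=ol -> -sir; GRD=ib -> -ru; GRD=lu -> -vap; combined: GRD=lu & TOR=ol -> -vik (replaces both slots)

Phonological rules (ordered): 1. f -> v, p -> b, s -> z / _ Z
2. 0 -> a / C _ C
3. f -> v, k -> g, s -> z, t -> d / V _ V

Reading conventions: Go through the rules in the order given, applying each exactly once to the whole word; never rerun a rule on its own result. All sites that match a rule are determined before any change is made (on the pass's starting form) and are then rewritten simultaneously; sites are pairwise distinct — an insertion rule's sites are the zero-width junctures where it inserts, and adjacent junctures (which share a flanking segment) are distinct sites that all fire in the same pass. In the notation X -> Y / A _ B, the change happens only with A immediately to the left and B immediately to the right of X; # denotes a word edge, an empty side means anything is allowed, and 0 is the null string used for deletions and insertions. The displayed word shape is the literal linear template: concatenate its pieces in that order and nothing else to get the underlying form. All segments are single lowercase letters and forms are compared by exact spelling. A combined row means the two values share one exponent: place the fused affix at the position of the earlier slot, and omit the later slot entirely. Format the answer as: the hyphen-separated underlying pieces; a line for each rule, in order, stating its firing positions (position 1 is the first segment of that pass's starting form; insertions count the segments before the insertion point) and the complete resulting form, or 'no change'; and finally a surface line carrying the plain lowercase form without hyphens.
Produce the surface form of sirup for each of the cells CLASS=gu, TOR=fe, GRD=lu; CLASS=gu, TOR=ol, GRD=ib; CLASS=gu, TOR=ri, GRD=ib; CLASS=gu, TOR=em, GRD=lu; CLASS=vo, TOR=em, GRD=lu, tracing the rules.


cell CLASS=gu, TOR=fe, GRD=lu:
underlying: gon-sirup-vap-g
1. f -> v, p -> b, s -> z / _ Z: fires at position(s) 8, 11: gonsirubvabg
2. 0 -> a / C _ C: inserts after position(s) 3, 8, 11: gonasirubavabag
3. f -> v, k -> g, s -> z, t -> d / V _ V: fires at position(s) 5: gonazirubavabag
surface: gonazirubavabag

cell CLASS=gu, TOR=ol, GRD=ib:
underlying: gon-sirup-ru-sir
1. f -> v, p -> b, s -> z / _ Z: no change
2. 0 -> a / C _ C: inserts after position(s) 3, 8: gonasiruparusir
3. f -> v, k -> g, s -> z, t -> d / V _ V: fires at position(s) 5, 13: gonaziruparuzir
surface: gonaziruparuzir

cell CLASS=gu, TOR=ri, GRD=ib:
underlying: gon-sirup-ru-di
1. f -> v, p -> b, s -> z / _ Z: no change
2. 0 -> a / C _ C: inserts after position(s) 3, 8: gonasiruparudi
3. f -> v, k -> g, s -> z, t -> d / V _ V: fires at position(s) 5: gonaziruparudi
surface: gonaziruparudi

cell CLASS=gu, TOR=em, GRD=lu:
underlying: gon-sirup-vap-lum
1. f -> v, p -> b, s -> z / _ Z: fires at position(s) 8: gonsirubvaplum
2. 0 -> a / C _ C: inserts after position(s) 3, 8, 11: gonasirubavapalum
3. f -> v, k -> g, s -> z, t -> d / V _ V: fires at position(s) 5: gonazirubavapalum
surface: gonazirubavapalum

cell CLASS=vo, TOR=em, GRD=lu:
underlying: n-sirup-vap-lum
1. f -> v, p -> b, s -> z / _ Z: fires at position(s) 6: nsirubvaplum
2. 0 -> a / C _ C: inserts after position(s) 1, 6, 9: nasirubavapalum
3. f -> v, k -> g, s -> z, t -> d / V _ V: fires at position(s) 3: nazirubavapalum
surface: nazirubavapalum


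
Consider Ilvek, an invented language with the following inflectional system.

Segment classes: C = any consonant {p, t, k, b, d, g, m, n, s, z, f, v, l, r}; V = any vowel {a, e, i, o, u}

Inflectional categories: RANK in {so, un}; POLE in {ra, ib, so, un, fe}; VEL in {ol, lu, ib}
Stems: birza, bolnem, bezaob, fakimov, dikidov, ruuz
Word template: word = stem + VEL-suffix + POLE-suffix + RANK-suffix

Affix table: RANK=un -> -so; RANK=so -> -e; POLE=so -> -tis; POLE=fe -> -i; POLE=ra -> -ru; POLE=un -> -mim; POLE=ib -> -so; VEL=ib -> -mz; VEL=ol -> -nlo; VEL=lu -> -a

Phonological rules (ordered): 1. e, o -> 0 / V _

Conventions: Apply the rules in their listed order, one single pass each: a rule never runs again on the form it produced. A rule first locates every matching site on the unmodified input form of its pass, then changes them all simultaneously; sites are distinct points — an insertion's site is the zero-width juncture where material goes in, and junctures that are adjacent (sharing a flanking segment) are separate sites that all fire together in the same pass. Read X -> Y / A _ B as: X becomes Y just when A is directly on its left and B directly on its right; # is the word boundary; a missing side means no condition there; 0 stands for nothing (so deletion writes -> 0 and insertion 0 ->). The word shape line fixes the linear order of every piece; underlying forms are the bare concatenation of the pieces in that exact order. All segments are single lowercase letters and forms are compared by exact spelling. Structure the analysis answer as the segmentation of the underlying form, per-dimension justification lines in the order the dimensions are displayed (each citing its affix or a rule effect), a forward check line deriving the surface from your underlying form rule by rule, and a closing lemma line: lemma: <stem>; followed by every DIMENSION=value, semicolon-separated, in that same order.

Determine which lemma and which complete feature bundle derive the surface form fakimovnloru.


underlying: fakimov-nlo-ru-e
RANK=so - signalled by the affix -e
POLE=ra - signalled by the affix -ru
VEL=ol - signalled by the affix -nlo
check: fakimovnlorue -> fakimovnloru
lemma: fakimov; RANK=so; POLE=ra; VEL=ol


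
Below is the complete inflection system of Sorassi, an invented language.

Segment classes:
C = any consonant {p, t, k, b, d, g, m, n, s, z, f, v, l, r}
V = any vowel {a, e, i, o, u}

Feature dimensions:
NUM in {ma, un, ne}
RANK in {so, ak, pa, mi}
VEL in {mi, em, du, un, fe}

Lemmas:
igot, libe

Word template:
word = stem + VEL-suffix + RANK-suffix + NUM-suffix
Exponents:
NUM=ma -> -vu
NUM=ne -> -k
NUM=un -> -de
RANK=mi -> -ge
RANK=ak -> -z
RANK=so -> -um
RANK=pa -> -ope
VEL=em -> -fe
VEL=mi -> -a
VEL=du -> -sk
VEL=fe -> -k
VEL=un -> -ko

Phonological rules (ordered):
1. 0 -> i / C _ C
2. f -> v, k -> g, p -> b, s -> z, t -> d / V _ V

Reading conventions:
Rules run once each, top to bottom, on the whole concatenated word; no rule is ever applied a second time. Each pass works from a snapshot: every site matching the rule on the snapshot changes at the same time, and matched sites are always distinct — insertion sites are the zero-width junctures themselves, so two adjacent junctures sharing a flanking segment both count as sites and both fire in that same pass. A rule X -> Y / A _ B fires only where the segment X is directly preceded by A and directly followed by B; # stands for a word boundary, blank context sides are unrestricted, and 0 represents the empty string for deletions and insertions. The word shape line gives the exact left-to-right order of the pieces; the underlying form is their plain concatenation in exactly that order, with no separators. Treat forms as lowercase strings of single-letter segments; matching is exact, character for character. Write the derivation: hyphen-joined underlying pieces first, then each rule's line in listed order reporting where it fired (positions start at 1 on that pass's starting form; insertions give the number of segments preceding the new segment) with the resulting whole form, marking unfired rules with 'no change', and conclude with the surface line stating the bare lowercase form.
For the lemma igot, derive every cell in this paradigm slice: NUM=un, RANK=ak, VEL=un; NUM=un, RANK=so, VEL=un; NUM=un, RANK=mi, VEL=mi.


cell NUM=un, RANK=ak, VEL=un:
underlying: igot-ko-z-de
1. 0 -> i / C _ C: inserts after position(s) 4, 7: igotikozide
2. f -> v, k -> g, p -> b, s -> z, t -> d / V _ V: fires at position(s) 4, 6: igodigozide
surface: igodigozide

cell NUM=un, RANK=so, VEL=un:
underlying: igot-ko-um-de
1. 0 -> i / C _ C: inserts after position(s) 4, 8: igotikoumide
2. f -> v, k -> g, p -> b, s -> z, t -> d / V _ V: fires at position(s) 4, 6: igodigoumide
surface: igodigoumide

cell NUM=un, RANK=mi, VEL=mi:
underlying: igot-a-ge-de
1. 0 -> i / C _ C: no change
2. f -> v, k -> g, p -> b, s -> z, t -> d / V _ V: fires at position(s) 4: igodagede
surface: igodagede


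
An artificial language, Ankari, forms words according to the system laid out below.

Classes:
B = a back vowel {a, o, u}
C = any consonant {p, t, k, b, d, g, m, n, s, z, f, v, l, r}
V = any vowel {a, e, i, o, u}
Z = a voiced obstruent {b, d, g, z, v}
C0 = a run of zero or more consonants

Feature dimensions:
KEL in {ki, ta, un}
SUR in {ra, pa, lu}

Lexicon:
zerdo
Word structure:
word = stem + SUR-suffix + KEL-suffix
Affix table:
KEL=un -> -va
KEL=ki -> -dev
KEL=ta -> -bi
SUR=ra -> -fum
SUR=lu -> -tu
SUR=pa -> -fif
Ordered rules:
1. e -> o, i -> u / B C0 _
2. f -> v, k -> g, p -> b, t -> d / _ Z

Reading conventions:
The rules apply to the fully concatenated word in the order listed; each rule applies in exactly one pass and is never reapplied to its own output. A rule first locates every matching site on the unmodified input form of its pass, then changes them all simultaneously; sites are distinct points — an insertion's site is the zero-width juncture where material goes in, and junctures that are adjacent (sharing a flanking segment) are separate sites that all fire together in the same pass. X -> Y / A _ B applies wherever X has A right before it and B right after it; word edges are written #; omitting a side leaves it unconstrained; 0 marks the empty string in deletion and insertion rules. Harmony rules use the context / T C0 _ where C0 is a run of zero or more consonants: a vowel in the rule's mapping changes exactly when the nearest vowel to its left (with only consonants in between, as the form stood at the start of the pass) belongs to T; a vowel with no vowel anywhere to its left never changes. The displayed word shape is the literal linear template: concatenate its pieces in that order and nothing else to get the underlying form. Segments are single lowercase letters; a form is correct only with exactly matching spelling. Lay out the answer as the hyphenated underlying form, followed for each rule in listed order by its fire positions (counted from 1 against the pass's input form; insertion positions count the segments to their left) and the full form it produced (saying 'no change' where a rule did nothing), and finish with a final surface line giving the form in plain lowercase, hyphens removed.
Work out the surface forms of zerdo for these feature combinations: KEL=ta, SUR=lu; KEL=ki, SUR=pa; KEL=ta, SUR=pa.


cell KEL=ta, SUR=lu:
underlying: zerdo-tu-bi
1. e -> o, i -> u / B C0 _: fires at position(s) 9: zerdotubu
2. f -> v, k -> g, p -> b, t -> d / _ Z: no change
surface: zerdotubu

cell KEL=ki, SUR=pa:
underlying: zerdo-fif-dev
1. e -> o, i -> u / B C0 _: fires at position(s) 7: zerdofufdev
2. f -> v, k -> g, p -> b, t -> d / _ Z: fires at position(s) 8: zerdofuvdev
surface: zerdofuvdev

cell KEL=ta, SUR=pa:
underlying: zerdo-fif-bi
1. e -> o, i -> u / B C0 _: fires at position(s) 7: zerdofufbi
2. f -> v, k -> g, p -> b, t -> d / _ Z: fires at position(s) 8: zerdofuvbi
surface: zerdofuvbi


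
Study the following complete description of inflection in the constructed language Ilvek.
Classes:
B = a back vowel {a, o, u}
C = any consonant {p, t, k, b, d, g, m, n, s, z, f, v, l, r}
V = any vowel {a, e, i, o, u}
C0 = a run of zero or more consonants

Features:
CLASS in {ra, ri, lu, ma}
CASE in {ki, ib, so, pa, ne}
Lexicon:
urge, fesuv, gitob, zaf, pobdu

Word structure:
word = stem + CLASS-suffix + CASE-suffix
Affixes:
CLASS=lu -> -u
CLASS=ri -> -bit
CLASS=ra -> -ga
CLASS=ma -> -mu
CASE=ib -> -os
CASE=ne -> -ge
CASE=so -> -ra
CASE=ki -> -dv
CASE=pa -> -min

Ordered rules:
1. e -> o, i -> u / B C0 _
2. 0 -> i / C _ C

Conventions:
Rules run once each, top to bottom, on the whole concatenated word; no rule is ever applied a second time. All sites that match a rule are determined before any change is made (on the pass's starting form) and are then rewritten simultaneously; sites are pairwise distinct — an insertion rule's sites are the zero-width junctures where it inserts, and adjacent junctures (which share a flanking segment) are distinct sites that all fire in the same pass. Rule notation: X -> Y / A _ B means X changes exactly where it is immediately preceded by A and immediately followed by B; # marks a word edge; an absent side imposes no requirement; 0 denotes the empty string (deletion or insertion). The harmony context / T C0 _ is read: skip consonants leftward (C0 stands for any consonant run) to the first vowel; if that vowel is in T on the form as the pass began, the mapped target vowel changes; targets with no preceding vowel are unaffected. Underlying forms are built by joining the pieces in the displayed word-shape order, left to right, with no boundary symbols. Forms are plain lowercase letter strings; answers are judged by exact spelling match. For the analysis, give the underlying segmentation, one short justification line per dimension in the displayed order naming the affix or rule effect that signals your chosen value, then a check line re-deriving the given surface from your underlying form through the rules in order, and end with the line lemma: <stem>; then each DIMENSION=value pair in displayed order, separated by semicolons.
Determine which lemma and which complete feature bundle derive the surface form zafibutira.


underlying: zaf-bit-ra
CLASS=ri - signalled by the affix -bit
CASE=so - signalled by the affix -ra
check: zafbitra -> zafbutra -> zafibutira
lemma: zaf; CLASS=ri; CASE=so


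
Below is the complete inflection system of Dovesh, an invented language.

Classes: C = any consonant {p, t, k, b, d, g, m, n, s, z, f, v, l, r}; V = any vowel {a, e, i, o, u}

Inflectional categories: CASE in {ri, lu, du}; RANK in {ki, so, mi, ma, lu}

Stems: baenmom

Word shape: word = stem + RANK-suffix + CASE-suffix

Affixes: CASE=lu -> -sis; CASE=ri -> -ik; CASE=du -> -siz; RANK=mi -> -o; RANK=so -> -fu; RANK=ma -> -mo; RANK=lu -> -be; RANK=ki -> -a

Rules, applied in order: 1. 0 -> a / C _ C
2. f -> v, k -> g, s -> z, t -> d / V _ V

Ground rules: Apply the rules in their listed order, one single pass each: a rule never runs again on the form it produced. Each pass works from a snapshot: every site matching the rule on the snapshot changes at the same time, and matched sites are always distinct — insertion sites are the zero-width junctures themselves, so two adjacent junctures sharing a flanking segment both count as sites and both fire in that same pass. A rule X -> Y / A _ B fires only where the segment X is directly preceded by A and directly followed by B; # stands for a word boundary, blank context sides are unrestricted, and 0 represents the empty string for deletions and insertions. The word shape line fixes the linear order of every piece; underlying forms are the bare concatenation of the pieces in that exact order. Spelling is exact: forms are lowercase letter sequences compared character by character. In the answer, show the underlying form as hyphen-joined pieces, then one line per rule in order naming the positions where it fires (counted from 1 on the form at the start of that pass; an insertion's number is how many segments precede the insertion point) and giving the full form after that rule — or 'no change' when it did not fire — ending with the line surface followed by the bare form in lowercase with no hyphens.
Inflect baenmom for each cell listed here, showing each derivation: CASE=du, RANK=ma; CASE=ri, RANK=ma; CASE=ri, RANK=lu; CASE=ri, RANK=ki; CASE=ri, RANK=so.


cell CASE=du, RANK=ma:
underlying: baenmom-mo-siz
1. 0 -> a / C _ C: inserts after position(s) 4, 7: baenamomamosiz
2. f -> v, k -> g, s -> z, t -> d / V _ V: fires at position(s) 12: baenamomamoziz
surface: baenamomamoziz

cell CASE=ri, RANK=ma:
underlying: baenmom-mo-ik
1. 0 -> a / C _ C: inserts after position(s) 4, 7: baenamomamoik
2. f -> v, k -> g, s -> z, t -> d / V _ V: no change
surface: baenamomamoik

cell CASE=ri, RANK=lu:
underlying: baenmom-be-ik
1. 0 -> a / C _ C: inserts after position(s) 4, 7: baenamomabeik
2. f -> v, k -> g, s -> z, t -> d / V _ V: no change
surface: baenamomabeik

cell CASE=ri, RANK=ki:
underlying: baenmom-a-ik
1. 0 -> a / C _ C: inserts after position(s) 4: baenamomaik
2. f -> v, k -> g, s -> z, t -> d / V _ V: no change
surface: baenamomaik

cell CASE=ri, RANK=so:
underlying: baenmom-fu-ik
1. 0 -> a / C _ C: inserts after position(s) 4, 7: baenamomafuik
2. f -> v, k -> g, s -> z, t -> d / V _ V: fires at position(s) 10: baenamomavuik
surface: baenamomavuik


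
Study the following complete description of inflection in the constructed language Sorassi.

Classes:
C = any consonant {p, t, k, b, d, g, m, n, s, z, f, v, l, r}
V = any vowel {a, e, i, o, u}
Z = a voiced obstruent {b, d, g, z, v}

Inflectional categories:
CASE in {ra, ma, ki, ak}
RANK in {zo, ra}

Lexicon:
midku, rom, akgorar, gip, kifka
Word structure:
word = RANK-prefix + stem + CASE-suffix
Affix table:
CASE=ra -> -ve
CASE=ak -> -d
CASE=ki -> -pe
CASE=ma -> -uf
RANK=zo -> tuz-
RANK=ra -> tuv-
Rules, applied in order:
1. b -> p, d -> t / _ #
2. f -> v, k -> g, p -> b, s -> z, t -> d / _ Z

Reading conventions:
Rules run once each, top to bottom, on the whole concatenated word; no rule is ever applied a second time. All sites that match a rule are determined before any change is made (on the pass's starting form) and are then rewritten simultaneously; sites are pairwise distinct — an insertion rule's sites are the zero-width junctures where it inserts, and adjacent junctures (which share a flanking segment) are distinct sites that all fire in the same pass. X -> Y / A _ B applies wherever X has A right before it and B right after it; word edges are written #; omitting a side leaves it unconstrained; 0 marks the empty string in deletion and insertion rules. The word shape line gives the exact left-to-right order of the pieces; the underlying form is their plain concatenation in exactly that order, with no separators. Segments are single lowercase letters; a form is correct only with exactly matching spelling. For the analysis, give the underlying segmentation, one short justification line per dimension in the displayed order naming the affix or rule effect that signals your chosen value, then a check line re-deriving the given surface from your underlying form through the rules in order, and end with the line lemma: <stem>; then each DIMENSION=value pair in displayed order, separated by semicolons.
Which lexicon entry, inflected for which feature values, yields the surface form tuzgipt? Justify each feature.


underlying: tuz-gip-d
CASE=ak - signalled by the affix -d
RANK=zo - signalled by the affix tuz-
check: tuzgipd -> tuzgipt -> tuzgipt
lemma: gip; CASE=ak; RANK=zo


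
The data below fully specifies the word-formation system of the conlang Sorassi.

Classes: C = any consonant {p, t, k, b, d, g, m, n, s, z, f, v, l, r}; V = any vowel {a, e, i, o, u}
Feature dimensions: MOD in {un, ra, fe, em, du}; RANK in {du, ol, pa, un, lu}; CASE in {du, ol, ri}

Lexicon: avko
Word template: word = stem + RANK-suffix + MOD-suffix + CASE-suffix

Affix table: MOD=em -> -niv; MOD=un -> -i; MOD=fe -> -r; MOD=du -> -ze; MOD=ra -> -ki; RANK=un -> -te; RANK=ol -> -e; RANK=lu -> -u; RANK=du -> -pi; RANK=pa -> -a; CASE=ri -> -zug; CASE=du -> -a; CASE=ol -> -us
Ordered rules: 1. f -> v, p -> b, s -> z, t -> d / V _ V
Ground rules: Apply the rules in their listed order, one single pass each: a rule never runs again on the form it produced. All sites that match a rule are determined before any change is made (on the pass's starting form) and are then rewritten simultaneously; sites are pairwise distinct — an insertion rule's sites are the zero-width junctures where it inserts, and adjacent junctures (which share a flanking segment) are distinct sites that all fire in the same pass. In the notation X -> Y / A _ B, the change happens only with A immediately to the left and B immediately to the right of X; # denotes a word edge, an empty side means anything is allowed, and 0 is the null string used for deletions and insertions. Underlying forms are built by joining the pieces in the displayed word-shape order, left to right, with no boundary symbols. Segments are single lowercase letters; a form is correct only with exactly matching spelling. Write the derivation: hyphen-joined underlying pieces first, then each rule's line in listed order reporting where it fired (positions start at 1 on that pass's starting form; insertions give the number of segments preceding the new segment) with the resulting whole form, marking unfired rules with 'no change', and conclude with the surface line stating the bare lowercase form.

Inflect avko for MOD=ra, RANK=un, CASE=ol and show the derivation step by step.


underlying: avko-te-ki-us
1. f -> v, p -> b, s -> z, t -> d / V _ V: fires at position(s) 5: avkodekius
surface: avkodekius


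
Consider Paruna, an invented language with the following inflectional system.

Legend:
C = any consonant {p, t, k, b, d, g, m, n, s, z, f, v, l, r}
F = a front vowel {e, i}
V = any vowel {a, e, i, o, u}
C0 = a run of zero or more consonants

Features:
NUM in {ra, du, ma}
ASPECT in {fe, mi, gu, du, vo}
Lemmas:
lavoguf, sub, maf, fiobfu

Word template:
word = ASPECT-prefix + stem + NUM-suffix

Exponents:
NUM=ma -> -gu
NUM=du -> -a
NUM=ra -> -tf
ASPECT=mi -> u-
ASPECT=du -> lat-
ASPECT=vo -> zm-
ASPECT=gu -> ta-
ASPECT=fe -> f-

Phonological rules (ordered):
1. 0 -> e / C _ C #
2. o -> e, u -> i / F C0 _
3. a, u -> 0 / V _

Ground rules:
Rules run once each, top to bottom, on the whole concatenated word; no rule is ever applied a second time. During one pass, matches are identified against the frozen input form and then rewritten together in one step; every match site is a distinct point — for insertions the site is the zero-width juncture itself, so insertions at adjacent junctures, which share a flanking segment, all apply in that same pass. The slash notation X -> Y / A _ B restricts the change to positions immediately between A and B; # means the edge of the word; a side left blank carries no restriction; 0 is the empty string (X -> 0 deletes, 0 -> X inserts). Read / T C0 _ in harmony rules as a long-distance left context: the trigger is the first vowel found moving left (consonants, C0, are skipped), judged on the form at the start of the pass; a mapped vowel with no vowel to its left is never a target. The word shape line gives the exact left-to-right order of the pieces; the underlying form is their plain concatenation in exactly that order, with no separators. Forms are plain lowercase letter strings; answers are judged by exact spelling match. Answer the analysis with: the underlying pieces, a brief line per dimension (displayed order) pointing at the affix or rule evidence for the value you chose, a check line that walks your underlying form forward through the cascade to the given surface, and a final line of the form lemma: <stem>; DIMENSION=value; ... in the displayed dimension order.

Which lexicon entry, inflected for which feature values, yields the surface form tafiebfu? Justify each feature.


underlying: ta-fiobfu-a
NUM=du - signalled by the affix -a
ASPECT=gu - signalled by the affix ta-
check: tafiobfua -> tafiobfua -> tafiebfua -> tafiebfu
lemma: fiobfu; NUM=du; ASPECT=gu
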